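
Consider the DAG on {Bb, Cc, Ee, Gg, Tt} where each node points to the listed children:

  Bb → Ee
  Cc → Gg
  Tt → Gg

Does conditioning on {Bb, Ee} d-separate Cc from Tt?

Yes

There is one path between Cc and Tt:
  1. Cc → Gg ← Tt — Gg:collider[blocks] ⇒ blocked
Every path is blocked, so Cc and Tt are d-separated given {Bb, Ee}.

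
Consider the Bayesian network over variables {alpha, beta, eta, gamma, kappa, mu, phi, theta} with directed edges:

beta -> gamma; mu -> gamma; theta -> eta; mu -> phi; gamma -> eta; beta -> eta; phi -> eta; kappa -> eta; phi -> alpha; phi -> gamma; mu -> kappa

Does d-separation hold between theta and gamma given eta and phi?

6 paths connect theta and gamma; each must be blocked for d-separation to hold:
  1. theta → eta ← kappa ← mu → gamma — eta:collider[open]; kappa:chain[open]; mu:fork[open] ⇒ active
  2. theta → eta ← kappa ← mu → phi → gamma — eta:collider[open]; kappa:chain[open]; mu:fork[open]; phi:chain[blocks] ⇒ blocked
  3. theta → eta ← beta → gamma — eta:collider[open]; beta:fork[open] ⇒ active
  4. theta → eta ← gamma — eta:collider[open] ⇒ active
  5. theta → eta ← phi → gamma — eta:collider[open]; phi:fork[blocks] ⇒ blocked
  6. theta → eta ← phi ← mu → gamma — eta:collider[open]; phi:chain[blocks]; mu:fork[open] ⇒ blocked
Since the path theta → eta ← kappa ← mu → gamma is active, theta and gamma are not d-separated given {eta, phi}.

No — theta and gamma are not d-separated given {eta, phi}.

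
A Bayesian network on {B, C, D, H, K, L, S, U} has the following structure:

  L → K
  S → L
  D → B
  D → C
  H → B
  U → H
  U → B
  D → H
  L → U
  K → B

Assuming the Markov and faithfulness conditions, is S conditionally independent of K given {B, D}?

4 paths connect S and K; each must be blocked for d-separation to hold:
  1. S → L → K — L:chain[open] ⇒ active
  2. S → L → U → H → B ← K — L:chain[open]; U:chain[open]; H:chain[open]; B:collider[open] ⇒ active
  3. S → L → U → H ← D → B ← K — L:chain[open]; U:chain[open]; H:collider[open]; D:fork[blocks]; B:collider[open] ⇒ blocked
  4. S → L → U → B ← K — L:chain[open]; U:chain[open]; B:collider[open] ⇒ active
At least one path is unblocked, so d-separation fails.

No — S and K are not d-separated given {B, D}.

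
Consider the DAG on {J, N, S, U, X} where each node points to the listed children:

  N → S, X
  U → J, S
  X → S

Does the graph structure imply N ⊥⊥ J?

Enumerating the 2 paths from N to J and testing each for blocking by ∅:
Path 1: N → X → S ← U → J
  S is a collider here and neither S nor any of its descendants is conditioned on, so the collider stays closed — the path is blocked at S.
Path 2: N → S ← U → J
  S is a collider here and neither S nor any of its descendants is conditioned on, so the collider stays closed — the path is blocked at S.
All paths are blocked; N ⊥ J | ∅ holds.

Yes — N and J are d-separated given ∅.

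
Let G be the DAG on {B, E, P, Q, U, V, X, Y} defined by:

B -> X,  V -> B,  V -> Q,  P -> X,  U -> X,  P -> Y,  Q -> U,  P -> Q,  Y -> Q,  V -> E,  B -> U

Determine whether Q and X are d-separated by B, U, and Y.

No

There are 6 undirected paths between Q and X; checking each against the conditioning set {B, U, Y}:
Path 1: Q ← P → X
  P is a fork and P is not conditioned on — no node blocks this path, so it is active.
Path 2: Q → U ← B → X
  B is a fork here and B is conditioned on, so the path is blocked at B.
Path 3: Q → U → X
  U is a chain here and U is conditioned on, so the path is blocked at U.
Path 4: Q ← V → B → U → X
  B is a chain here and B is conditioned on, so the path is blocked at B.
Path 5: Q ← V → B → X
  B is a chain here and B is conditioned on, so the path is blocked at B.
Path 6: Q ← Y ← P → X
  Y is a chain here and Y is conditioned on, so the path is blocked at Y.
At least one path is unblocked, so d-separation fails.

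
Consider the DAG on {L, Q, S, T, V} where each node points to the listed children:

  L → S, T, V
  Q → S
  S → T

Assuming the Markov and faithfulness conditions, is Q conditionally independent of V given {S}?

No — Q and V are not d-separated given {S}.

2 paths connect Q and V; each must be blocked for d-separation to hold:
  1. Q → S ← L → V — S:collider[open]; L:fork[open] ⇒ active
  2. Q → S → T ← L → V — S:chain[blocks]; T:collider[blocks]; L:fork[open] ⇒ blocked
Since the path Q → S ← L → V is active, Q and V are not d-separated given {S}.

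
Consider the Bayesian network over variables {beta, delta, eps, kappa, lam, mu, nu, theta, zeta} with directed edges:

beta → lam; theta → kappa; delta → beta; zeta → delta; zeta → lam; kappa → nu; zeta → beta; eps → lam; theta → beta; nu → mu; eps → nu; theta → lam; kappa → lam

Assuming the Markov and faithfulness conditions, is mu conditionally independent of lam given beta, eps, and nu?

Yes

6 paths connect mu and lam; each must be blocked for d-separation to hold:
Path 1: mu ← nu ← kappa ← theta → lam
  nu is a chain here and nu is conditioned on, so the path is blocked at nu.
Path 2: mu ← nu ← kappa ← theta → beta → lam
  nu is a chain here and nu is conditioned on, so the path is blocked at nu.
Path 3: mu ← nu ← kappa ← theta → beta ← delta ← zeta → lam
  nu is a chain here and nu is conditioned on, so the path is blocked at nu.
Path 4: mu ← nu ← kappa ← theta → beta ← zeta → lam
  nu is a chain here and nu is conditioned on, so the path is blocked at nu.
Path 5: mu ← nu ← kappa → lam
  nu is a chain here and nu is conditioned on, so the path is blocked at nu.
Path 6: mu ← nu ← eps → lam
  nu is a chain here and nu is conditioned on, so the path is blocked at nu.
All paths are blocked; mu ⊥ lam | {beta, eps, nu} holds.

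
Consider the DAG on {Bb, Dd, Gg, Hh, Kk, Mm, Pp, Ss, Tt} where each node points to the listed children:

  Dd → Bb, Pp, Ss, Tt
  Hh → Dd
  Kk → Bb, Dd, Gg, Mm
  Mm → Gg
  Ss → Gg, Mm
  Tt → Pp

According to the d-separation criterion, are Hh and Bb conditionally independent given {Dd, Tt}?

No

We examine all 6 paths between Hh and Bb:
  1. Hh → Dd → Bb — Dd:chain[blocks] ⇒ blocked
  2. Hh → Dd → Ss → Gg ← Mm ← Kk → Bb — Dd:chain[blocks]; Ss:chain[open]; Gg:collider[blocks]; Mm:chain[open]; Kk:fork[open] ⇒ blocked
  3. Hh → Dd → Ss → Gg ← Kk → Bb — Dd:chain[blocks]; Ss:chain[open]; Gg:collider[blocks]; Kk:fork[open] ⇒ blocked
  4. Hh → Dd → Ss → Mm → Gg ← Kk → Bb — Dd:chain[blocks]; Ss:chain[open]; Mm:chain[open]; Gg:collider[blocks]; Kk:fork[open] ⇒ blocked
  5. Hh → Dd → Ss → Mm ← Kk → Bb — Dd:chain[blocks]; Ss:chain[open]; Mm:collider[blocks]; Kk:fork[open] ⇒ blocked
  6. Hh → Dd ← Kk → Bb — Dd:collider[open]; Kk:fork[open] ⇒ active
At least one path is unblocked, so d-separation fails.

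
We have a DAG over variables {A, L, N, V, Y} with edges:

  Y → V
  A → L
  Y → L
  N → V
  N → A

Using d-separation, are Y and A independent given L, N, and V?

No — Y and A are not d-separated given {L, N, V}.

Enumerating the 2 paths from Y to A and testing each for blocking by {L, N, V}:
Path 1: Y → V ← N → A
  N is a fork here and N is conditioned on, so the path is blocked at N.
Path 2: Y → L ← A
  L is a collider and L is conditioned on, which opens it — no node blocks this path, so it is active.
Since the path Y → L ← A is active, Y and A are not d-separated given {L, N, V}.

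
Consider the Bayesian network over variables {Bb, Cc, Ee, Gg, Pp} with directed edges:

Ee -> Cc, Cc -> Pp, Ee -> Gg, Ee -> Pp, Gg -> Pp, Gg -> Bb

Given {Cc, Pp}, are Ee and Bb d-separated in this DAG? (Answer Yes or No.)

No — Ee and Bb are not d-separated given {Cc, Pp}.

Enumerating the 3 paths from Ee to Bb and testing each for blocking by {Cc, Pp}:
Path 1: Ee → Pp ← Gg → Bb
  Pp is a collider and Pp is conditioned on, which opens it; Gg is a fork and Gg is not conditioned on — no node blocks this path, so it is active.
Path 2: Ee → Gg → Bb
  Gg is a chain and Gg is not conditioned on — no node blocks this path, so it is active.
Path 3: Ee → Cc → Pp ← Gg → Bb
  Cc is a chain here and Cc is conditioned on, so the path is blocked at Cc.
At least one path is unblocked, so d-separation fails.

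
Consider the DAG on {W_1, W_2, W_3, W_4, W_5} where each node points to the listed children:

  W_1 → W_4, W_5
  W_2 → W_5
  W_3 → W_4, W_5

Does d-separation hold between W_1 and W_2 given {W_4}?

Enumerating the 2 paths from W_1 to W_2 and testing each for blocking by {W_4}:
Path 1: W_1 → W_4 ← W_3 → W_5 ← W_2
  W_5 is a collider here and neither W_5 nor any of its descendants is conditioned on, so the collider stays closed — the path is blocked at W_5.
Path 2: W_1 → W_5 ← W_2
  W_5 is a collider here and neither W_5 nor any of its descendants is conditioned on, so the collider stays closed — the path is blocked at W_5.
All paths are blocked; W_1 ⊥ W_2 | {W_4} holds.

Yes — W_1 and W_2 are d-separated given {W_4}.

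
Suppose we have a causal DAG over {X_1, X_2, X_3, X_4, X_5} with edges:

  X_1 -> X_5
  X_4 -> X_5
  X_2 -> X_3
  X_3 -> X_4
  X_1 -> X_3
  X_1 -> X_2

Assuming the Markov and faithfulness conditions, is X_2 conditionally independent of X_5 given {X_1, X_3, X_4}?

4 paths connect X_2 and X_5; each must be blocked for d-separation to hold:
Path 1: X_2 ← X_1 → X_3 → X_4 → X_5
  X_1 is a fork here and X_1 is conditioned on, so the path is blocked at X_1.
Path 2: X_2 ← X_1 → X_5
  X_1 is a fork here and X_1 is conditioned on, so the path is blocked at X_1.
Path 3: X_2 → X_3 ← X_1 → X_5
  X_1 is a fork here and X_1 is conditioned on, so the path is blocked at X_1.
Path 4: X_2 → X_3 → X_4 → X_5
  X_3 is a chain here and X_3 is conditioned on, so the path is blocked at X_3.
All paths are blocked; X_2 ⊥ X_5 | {X_1, X_3, X_4} holds.

Yes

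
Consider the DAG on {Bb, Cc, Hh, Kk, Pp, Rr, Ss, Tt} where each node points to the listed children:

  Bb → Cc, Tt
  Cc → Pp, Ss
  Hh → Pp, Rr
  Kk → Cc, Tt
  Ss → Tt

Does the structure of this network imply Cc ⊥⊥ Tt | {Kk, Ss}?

There are 3 undirected paths between Cc and Tt; checking each against the conditioning set {Kk, Ss}:
  1. Cc → Ss → Tt — Ss:chain[blocks] ⇒ blocked
  2. Cc ← Bb → Tt — Bb:fork[open] ⇒ active
  3. Cc ← Kk → Tt — Kk:fork[blocks] ⇒ blocked
Since the path Cc ← Bb → Tt is active, Cc and Tt are not d-separated given {Kk, Ss}.

No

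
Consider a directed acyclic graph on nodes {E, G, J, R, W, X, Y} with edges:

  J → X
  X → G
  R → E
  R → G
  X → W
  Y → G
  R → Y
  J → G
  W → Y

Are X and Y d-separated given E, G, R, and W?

No — X and Y are not d-separated given {E, G, R, W}.

5 paths connect X and Y; each must be blocked for d-separation to hold:
Path 1: X ← J → G ← Y
  J is a fork and J is not conditioned on; G is a collider and G is conditioned on, which opens it — no node blocks this path, so it is active.
Path 2: X ← J → G ← R → Y
  R is a fork here and R is conditioned on, so the path is blocked at R.
Path 3: X → W → Y
  W is a chain here and W is conditioned on, so the path is blocked at W.
Path 4: X → G ← Y
  G is a collider and G is conditioned on, which opens it — no node blocks this path, so it is active.
Path 5: X → G ← R → Y
  R is a fork here and R is conditioned on, so the path is blocked at R.
Because an active path exists, X and Y are not d-separated.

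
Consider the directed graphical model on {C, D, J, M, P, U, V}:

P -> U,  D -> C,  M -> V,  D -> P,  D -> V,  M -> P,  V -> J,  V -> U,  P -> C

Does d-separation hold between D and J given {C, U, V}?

Enumerating the 5 paths from D to J and testing each for blocking by {C, U, V}:
Path 1: D → P → U ← V → J
  V is a fork here and V is conditioned on, so the path is blocked at V.
Path 2: D → P ← M → V → J
  V is a chain here and V is conditioned on, so the path is blocked at V.
Path 3: D → V → J
  V is a chain here and V is conditioned on, so the path is blocked at V.
Path 4: D → C ← P → U ← V → J
  V is a fork here and V is conditioned on, so the path is blocked at V.
Path 5: D → C ← P ← M → V → J
  V is a chain here and V is conditioned on, so the path is blocked at V.
All paths are blocked; D ⊥ J | {C, U, V} holds.

Yes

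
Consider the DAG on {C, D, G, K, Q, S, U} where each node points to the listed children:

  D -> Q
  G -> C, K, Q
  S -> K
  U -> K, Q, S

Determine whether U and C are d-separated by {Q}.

We examine all 3 paths between U and C:
Path 1: U → Q ← G → C
  Q is a collider and Q is conditioned on, which opens it; G is a fork and G is not conditioned on — no node blocks this path, so it is active.
Path 2: U → S → K ← G → C
  K is a collider here and neither K nor any of its descendants is conditioned on, so the collider stays closed — the path is blocked at K.
Path 3: U → K ← G → C
  K is a collider here and neither K nor any of its descendants is conditioned on, so the collider stays closed — the path is blocked at K.
Since the path U → Q ← G → C is active, U and C are not d-separated given {Q}.

No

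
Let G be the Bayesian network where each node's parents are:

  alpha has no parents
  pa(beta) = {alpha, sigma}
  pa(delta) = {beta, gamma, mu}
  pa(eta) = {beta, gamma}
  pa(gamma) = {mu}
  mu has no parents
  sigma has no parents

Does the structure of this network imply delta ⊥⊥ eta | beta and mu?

3 paths connect delta and eta; each must be blocked for d-separation to hold:
Path 1: delta ← beta → eta
  beta is a fork here and beta is conditioned on, so the path is blocked at beta.
Path 2: delta ← gamma → eta
  gamma is a fork and gamma is not conditioned on — no node blocks this path, so it is active.
Path 3: delta ← mu → gamma → eta
  mu is a fork here and mu is conditioned on, so the path is blocked at mu.
Because an active path exists, delta and eta are not d-separated.

No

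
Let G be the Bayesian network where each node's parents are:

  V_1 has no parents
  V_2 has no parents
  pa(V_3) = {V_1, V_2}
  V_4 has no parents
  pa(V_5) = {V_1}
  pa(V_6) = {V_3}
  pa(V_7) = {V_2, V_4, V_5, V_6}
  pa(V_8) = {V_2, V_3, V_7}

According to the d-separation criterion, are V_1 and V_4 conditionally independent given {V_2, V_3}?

Yes

6 paths connect V_1 and V_4; each must be blocked for d-separation to hold:
  1. V_1 → V_5 → V_7 ← V_4 — V_5:chain[open]; V_7:collider[blocks] ⇒ blocked
  2. V_1 → V_3 → V_8 ← V_7 ← V_4 — V_3:chain[blocks]; V_8:collider[blocks]; V_7:chain[open] ⇒ blocked
  3. V_1 → V_3 → V_8 ← V_2 → V_7 ← V_4 — V_3:chain[blocks]; V_8:collider[blocks]; V_2:fork[blocks]; V_7:collider[blocks] ⇒ blocked
  4. V_1 → V_3 ← V_2 → V_7 ← V_4 — V_3:collider[open]; V_2:fork[blocks]; V_7:collider[blocks] ⇒ blocked
  5. V_1 → V_3 ← V_2 → V_8 ← V_7 ← V_4 — V_3:collider[open]; V_2:fork[blocks]; V_8:collider[blocks]; V_7:chain[open] ⇒ blocked
  6. V_1 → V_3 → V_6 → V_7 ← V_4 — V_3:chain[blocks]; V_6:chain[open]; V_7:collider[blocks] ⇒ blocked
Every path is blocked, so V_1 and V_4 are d-separated given {V_2, V_3}.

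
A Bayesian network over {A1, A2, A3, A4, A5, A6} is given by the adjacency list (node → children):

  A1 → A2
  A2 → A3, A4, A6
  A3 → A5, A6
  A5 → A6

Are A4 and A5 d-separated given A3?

Yes

There are 4 undirected paths between A4 and A5; checking each against the conditioning set {A3}:
Path 1: A4 ← A2 → A3 → A5
  A3 is a chain here and A3 is conditioned on, so the path is blocked at A3.
Path 2: A4 ← A2 → A3 → A6 ← A5
  A3 is a chain here and A3 is conditioned on, so the path is blocked at A3.
Path 3: A4 ← A2 → A6 ← A5
  A6 is a collider here and neither A6 nor any of its descendants is conditioned on, so the collider stays closed — the path is blocked at A6.
Path 4: A4 ← A2 → A6 ← A3 → A5
  A6 is a collider here and neither A6 nor any of its descendants is conditioned on, so the collider stays closed — the path is blocked at A6.
Every path is blocked, so A4 and A5 are d-separated given {A3}.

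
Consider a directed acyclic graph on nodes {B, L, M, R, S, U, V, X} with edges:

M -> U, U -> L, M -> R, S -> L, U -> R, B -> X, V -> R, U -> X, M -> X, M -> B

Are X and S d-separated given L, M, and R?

No

We examine all 5 paths between X and S:
Path 1: X ← M → R ← U → L ← S
  M is a fork here and M is conditioned on, so the path is blocked at M.
Path 2: X ← M → U → L ← S
  M is a fork here and M is conditioned on, so the path is blocked at M.
Path 3: X ← B ← M → R ← U → L ← S
  M is a fork here and M is conditioned on, so the path is blocked at M.
Path 4: X ← B ← M → U → L ← S
  M is a fork here and M is conditioned on, so the path is blocked at M.
Path 5: X ← U → L ← S
  U is a fork and U is not conditioned on; L is a collider and L is conditioned on, which opens it — no node blocks this path, so it is active.
At least one path is unblocked, so d-separation fails.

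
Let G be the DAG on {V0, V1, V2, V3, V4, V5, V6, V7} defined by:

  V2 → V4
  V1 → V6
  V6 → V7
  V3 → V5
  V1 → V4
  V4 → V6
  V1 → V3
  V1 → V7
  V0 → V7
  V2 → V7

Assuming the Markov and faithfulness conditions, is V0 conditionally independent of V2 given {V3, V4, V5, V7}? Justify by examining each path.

No

5 paths connect V0 and V2; each must be blocked for d-separation to hold:
Path 1: V0 → V7 ← V6 ← V4 ← V2
  V4 is a chain here and V4 is conditioned on, so the path is blocked at V4.
Path 2: V0 → V7 ← V6 ← V1 → V4 ← V2
  V7 is a collider and V7 is conditioned on, which opens it; V6 is a chain and V6 is not conditioned on; V1 is a fork and V1 is not conditioned on; V4 is a collider and V4 is conditioned on, which opens it — no node blocks this path, so it is active.
Path 3: V0 → V7 ← V2
  V7 is a collider and V7 is conditioned on, which opens it — no node blocks this path, so it is active.
Path 4: V0 → V7 ← V1 → V4 ← V2
  V7 is a collider and V7 is conditioned on, which opens it; V1 is a fork and V1 is not conditioned on; V4 is a collider and V4 is conditioned on, which opens it — no node blocks this path, so it is active.
Path 5: V0 → V7 ← V1 → V6 ← V4 ← V2
  V4 is a chain here and V4 is conditioned on, so the path is blocked at V4.
Since the path V0 → V7 ← V6 ← V1 → V4 ← V2 is active, V0 and V2 are not d-separated given {V3, V4, V5, V7}.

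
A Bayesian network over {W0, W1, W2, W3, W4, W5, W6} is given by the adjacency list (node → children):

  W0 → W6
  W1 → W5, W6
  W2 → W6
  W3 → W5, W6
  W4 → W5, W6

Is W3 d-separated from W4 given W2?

Yes

There are 4 undirected paths between W3 and W4; checking each against the conditioning set {W2}:
Path 1: W3 → W6 ← W4
  W6 is a collider here and neither W6 nor any of its descendants is conditioned on, so the collider stays closed — the path is blocked at W6.
Path 2: W3 → W6 ← W1 → W5 ← W4
  W6 is a collider here and neither W6 nor any of its descendants is conditioned on, so the collider stays closed — the path is blocked at W6.
Path 3: W3 → W5 ← W4
  W5 is a collider here and neither W5 nor any of its descendants is conditioned on, so the collider stays closed — the path is blocked at W5.
Path 4: W3 → W5 ← W1 → W6 ← W4
  W5 is a collider here and neither W5 nor any of its descendants is conditioned on, so the collider stays closed — the path is blocked at W5.
All paths are blocked; W3 ⊥ W4 | {W2} holds.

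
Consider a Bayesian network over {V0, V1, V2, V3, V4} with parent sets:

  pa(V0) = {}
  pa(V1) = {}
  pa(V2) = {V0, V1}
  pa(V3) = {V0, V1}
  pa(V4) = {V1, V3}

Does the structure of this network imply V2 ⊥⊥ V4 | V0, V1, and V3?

We examine all 4 paths between V2 and V4:
Path 1: V2 ← V0 → V3 → V4
  V0 is a fork here and V0 is conditioned on, so the path is blocked at V0.
Path 2: V2 ← V0 → V3 ← V1 → V4
  V0 is a fork here and V0 is conditioned on, so the path is blocked at V0.
Path 3: V2 ← V1 → V4
  V1 is a fork here and V1 is conditioned on, so the path is blocked at V1.
Path 4: V2 ← V1 → V3 → V4
  V1 is a fork here and V1 is conditioned on, so the path is blocked at V1.
Every path is blocked, so V2 and V4 are d-separated given {V0, V1, V3}.

Yes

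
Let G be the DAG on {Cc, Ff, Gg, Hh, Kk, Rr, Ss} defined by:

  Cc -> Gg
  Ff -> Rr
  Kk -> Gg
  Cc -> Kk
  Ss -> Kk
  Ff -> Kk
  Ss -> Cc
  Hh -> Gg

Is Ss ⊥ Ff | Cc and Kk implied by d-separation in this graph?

No — Ss and Ff are not d-separated given {Cc, Kk}.

3 paths connect Ss and Ff; each must be blocked for d-separation to hold:
Path 1: Ss → Cc → Gg ← Kk ← Ff
  Cc is a chain here and Cc is conditioned on, so the path is blocked at Cc.
Path 2: Ss → Cc → Kk ← Ff
  Cc is a chain here and Cc is conditioned on, so the path is blocked at Cc.
Path 3: Ss → Kk ← Ff
  Kk is a collider and Kk is conditioned on, which opens it — no node blocks this path, so it is active.
Since the path Ss → Kk ← Ff is active, Ss and Ff are not d-separated given {Cc, Kk}.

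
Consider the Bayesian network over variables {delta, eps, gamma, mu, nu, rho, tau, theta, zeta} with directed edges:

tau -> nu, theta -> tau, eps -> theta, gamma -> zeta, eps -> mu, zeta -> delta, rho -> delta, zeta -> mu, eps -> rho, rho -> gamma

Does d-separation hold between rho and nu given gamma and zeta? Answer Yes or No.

There are 3 undirected paths between rho and nu; checking each against the conditioning set {gamma, zeta}:
Path 1: rho → delta ← zeta → mu ← eps → theta → tau → nu
  delta is a collider here and neither delta nor any of its descendants is conditioned on, so the collider stays closed — the path is blocked at delta.
Path 2: rho ← eps → theta → tau → nu
  eps is a fork and eps is not conditioned on; theta is a chain and theta is not conditioned on; tau is a chain and tau is not conditioned on — no node blocks this path, so it is active.
Path 3: rho → gamma → zeta → mu ← eps → theta → tau → nu
  gamma is a chain here and gamma is conditioned on, so the path is blocked at gamma.
At least one path is unblocked, so d-separation fails.

No — rho and nu are not d-separated given {gamma, zeta}.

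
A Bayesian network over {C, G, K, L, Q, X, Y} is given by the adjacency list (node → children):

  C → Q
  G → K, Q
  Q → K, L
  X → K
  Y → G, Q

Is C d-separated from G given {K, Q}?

No

3 paths connect C and G; each must be blocked for d-separation to hold:
Path 1: C → Q ← G
  Q is a collider and Q is conditioned on, which opens it — no node blocks this path, so it is active.
Path 2: C → Q → K ← G
  Q is a chain here and Q is conditioned on, so the path is blocked at Q.
Path 3: C → Q ← Y → G
  Q is a collider and Q is conditioned on, which opens it; Y is a fork and Y is not conditioned on — no node blocks this path, so it is active.
Because an active path exists, C and G are not d-separated.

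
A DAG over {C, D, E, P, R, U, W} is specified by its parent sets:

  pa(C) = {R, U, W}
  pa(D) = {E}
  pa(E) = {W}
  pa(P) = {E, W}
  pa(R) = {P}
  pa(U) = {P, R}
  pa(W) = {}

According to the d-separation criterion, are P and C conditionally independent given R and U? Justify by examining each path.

No

We examine all 6 paths between P and C:
Path 1: P ← E ← W → C
  E is a chain and E is not conditioned on; W is a fork and W is not conditioned on — no node blocks this path, so it is active.
Path 2: P → R → C
  R is a chain here and R is conditioned on, so the path is blocked at R.
Path 3: P → R → U → C
  R is a chain here and R is conditioned on, so the path is blocked at R.
Path 4: P → U ← R → C
  R is a fork here and R is conditioned on, so the path is blocked at R.
Path 5: P → U → C
  U is a chain here and U is conditioned on, so the path is blocked at U.
Path 6: P ← W → C
  W is a fork and W is not conditioned on — no node blocks this path, so it is active.
Since the path P ← E ← W → C is active, P and C are not d-separated given {R, U}.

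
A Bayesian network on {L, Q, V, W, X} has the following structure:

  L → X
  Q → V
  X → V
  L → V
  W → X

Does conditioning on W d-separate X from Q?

We examine all 2 paths between X and Q:
  1. X ← L → V ← Q — L:fork[open]; V:collider[blocks] ⇒ blocked
  2. X → V ← Q — V:collider[blocks] ⇒ blocked
Every path is blocked, so X and Q are d-separated given {W}.

Yes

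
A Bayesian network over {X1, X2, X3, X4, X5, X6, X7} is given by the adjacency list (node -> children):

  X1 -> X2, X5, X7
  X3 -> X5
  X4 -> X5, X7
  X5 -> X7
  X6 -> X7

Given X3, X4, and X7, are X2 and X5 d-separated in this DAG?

Enumerating the 3 paths from X2 to X5 and testing each for blocking by {X3, X4, X7}:
  1. X2 ← X1 → X5 — X1:fork[open] ⇒ active
  2. X2 ← X1 → X7 ← X4 → X5 — X1:fork[open]; X7:collider[open]; X4:fork[blocks] ⇒ blocked
  3. X2 ← X1 → X7 ← X5 — X1:fork[open]; X7:collider[open] ⇒ active
Because an active path exists, X2 and X5 are not d-separated.

No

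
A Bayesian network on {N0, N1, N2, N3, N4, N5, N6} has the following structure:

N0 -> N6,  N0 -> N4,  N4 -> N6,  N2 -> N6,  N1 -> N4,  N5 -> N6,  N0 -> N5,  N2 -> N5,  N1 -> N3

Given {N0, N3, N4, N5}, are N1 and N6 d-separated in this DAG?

Enumerating the 4 paths from N1 to N6 and testing each for blocking by {N0, N3, N4, N5}:
Path 1: N1 → N4 ← N0 → N5 → N6
  N0 is a fork here and N0 is conditioned on, so the path is blocked at N0.
Path 2: N1 → N4 ← N0 → N5 ← N2 → N6
  N0 is a fork here and N0 is conditioned on, so the path is blocked at N0.
Path 3: N1 → N4 ← N0 → N6
  N0 is a fork here and N0 is conditioned on, so the path is blocked at N0.
Path 4: N1 → N4 → N6
  N4 is a chain here and N4 is conditioned on, so the path is blocked at N4.
All paths are blocked; N1 ⊥ N6 | {N0, N3, N4, N5} holds.

Yes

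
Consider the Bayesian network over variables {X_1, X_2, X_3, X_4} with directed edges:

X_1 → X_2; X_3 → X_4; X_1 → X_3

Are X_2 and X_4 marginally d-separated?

The only undirected path from X_2 to X_4 is:
Path 1: X_2 ← X_1 → X_3 → X_4
  X_1 is a fork and X_1 is not conditioned on; X_3 is a chain and X_3 is not conditioned on — no node blocks this path, so it is active.
Since the path X_2 ← X_1 → X_3 → X_4 is active, X_2 and X_4 are not d-separated given ∅.

No — X_2 and X_4 are not d-separated given ∅.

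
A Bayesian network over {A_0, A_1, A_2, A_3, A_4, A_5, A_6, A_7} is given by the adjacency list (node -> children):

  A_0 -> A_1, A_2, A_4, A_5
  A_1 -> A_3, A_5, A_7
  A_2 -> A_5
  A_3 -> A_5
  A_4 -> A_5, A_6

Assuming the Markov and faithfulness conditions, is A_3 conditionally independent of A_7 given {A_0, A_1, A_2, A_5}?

We examine all 5 paths between A_3 and A_7:
Path 1: A_3 ← A_1 → A_7
  A_1 is a fork here and A_1 is conditioned on, so the path is blocked at A_1.
Path 2: A_3 → A_5 ← A_4 ← A_0 → A_1 → A_7
  A_0 is a fork here and A_0 is conditioned on, so the path is blocked at A_0.
Path 3: A_3 → A_5 ← A_0 → A_1 → A_7
  A_0 is a fork here and A_0 is conditioned on, so the path is blocked at A_0.
Path 4: A_3 → A_5 ← A_1 → A_7
  A_1 is a fork here and A_1 is conditioned on, so the path is blocked at A_1.
Path 5: A_3 → A_5 ← A_2 ← A_0 → A_1 → A_7
  A_2 is a chain here and A_2 is conditioned on, so the path is blocked at A_2.
All paths are blocked; A_3 ⊥ A_7 | {A_0, A_1, A_2, A_5} holds.

Yes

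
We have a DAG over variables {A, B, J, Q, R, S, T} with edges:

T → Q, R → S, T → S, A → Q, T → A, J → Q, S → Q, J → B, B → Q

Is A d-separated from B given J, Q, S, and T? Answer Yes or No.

No — A and B are not d-separated given {J, Q, S, T}.

Enumerating the 6 paths from A to B and testing each for blocking by {J, Q, S, T}:
Path 1: A ← T → S → Q ← B
  T is a fork here and T is conditioned on, so the path is blocked at T.
Path 2: A ← T → S → Q ← J → B
  T is a fork here and T is conditioned on, so the path is blocked at T.
Path 3: A ← T → Q ← B
  T is a fork here and T is conditioned on, so the path is blocked at T.
Path 4: A ← T → Q ← J → B
  T is a fork here and T is conditioned on, so the path is blocked at T.
Path 5: A → Q ← B
  Q is a collider and Q is conditioned on, which opens it — no node blocks this path, so it is active.
Path 6: A → Q ← J → B
  J is a fork here and J is conditioned on, so the path is blocked at J.
At least one path is unblocked, so d-separation fails.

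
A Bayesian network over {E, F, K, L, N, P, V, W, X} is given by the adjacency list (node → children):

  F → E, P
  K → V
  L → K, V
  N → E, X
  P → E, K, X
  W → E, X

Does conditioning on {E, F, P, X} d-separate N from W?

No

Enumerating the 6 paths from N to W and testing each for blocking by {E, F, P, X}:
Path 1: N → E ← P → X ← W
  P is a fork here and P is conditioned on, so the path is blocked at P.
Path 2: N → E ← W
  E is a collider and E is conditioned on, which opens it — no node blocks this path, so it is active.
Path 3: N → E ← F → P → X ← W
  F is a fork here and F is conditioned on, so the path is blocked at F.
Path 4: N → X ← P → E ← W
  P is a fork here and P is conditioned on, so the path is blocked at P.
Path 5: N → X ← P ← F → E ← W
  P is a chain here and P is conditioned on, so the path is blocked at P.
Path 6: N → X ← W
  X is a collider and X is conditioned on, which opens it — no node blocks this path, so it is active.
Since the path N → E ← W is active, N and W are not d-separated given {E, F, P, X}.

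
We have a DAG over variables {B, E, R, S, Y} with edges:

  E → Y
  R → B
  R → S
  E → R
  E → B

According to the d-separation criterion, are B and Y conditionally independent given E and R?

Yes — B and Y are d-separated given {E, R}.

2 paths connect B and Y; each must be blocked for d-separation to hold:
Path 1: B ← R ← E → Y
  R is a chain here and R is conditioned on, so the path is blocked at R.
Path 2: B ← E → Y
  E is a fork here and E is conditioned on, so the path is blocked at E.
All paths are blocked; B ⊥ Y | {E, R} holds.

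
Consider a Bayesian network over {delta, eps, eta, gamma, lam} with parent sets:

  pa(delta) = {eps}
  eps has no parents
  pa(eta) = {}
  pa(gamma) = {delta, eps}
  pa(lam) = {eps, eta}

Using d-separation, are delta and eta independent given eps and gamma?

2 paths connect delta and eta; each must be blocked for d-separation to hold:
  1. delta ← eps → lam ← eta — eps:fork[blocks]; lam:collider[blocks] ⇒ blocked
  2. delta → gamma ← eps → lam ← eta — gamma:collider[open]; eps:fork[blocks]; lam:collider[blocks] ⇒ blocked
Every path is blocked, so delta and eta are d-separated given {eps, gamma}.

Yes — delta and eta are d-separated given {eps, gamma}.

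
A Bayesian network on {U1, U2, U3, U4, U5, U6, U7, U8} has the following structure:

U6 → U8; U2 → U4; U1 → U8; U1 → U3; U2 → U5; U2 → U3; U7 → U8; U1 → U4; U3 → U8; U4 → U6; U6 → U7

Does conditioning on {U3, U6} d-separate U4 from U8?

No — U4 and U8 are not d-separated given {U3, U6}.

There are 6 undirected paths between U4 and U8; checking each against the conditioning set {U3, U6}:
Path 1: U4 ← U1 → U8
  U1 is a fork and U1 is not conditioned on — no node blocks this path, so it is active.
Path 2: U4 ← U1 → U3 → U8
  U3 is a chain here and U3 is conditioned on, so the path is blocked at U3.
Path 3: U4 → U6 → U8
  U6 is a chain here and U6 is conditioned on, so the path is blocked at U6.
Path 4: U4 → U6 → U7 → U8
  U6 is a chain here and U6 is conditioned on, so the path is blocked at U6.
Path 5: U4 ← U2 → U3 → U8
  U3 is a chain here and U3 is conditioned on, so the path is blocked at U3.
Path 6: U4 ← U2 → U3 ← U1 → U8
  U2 is a fork and U2 is not conditioned on; U3 is a collider and U3 is conditioned on, which opens it; U1 is a fork and U1 is not conditioned on — no node blocks this path, so it is active.
Because an active path exists, U4 and U8 are not d-separated.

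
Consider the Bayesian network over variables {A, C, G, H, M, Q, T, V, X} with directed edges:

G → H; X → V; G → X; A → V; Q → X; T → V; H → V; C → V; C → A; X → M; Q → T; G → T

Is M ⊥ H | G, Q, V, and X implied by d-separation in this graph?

6 paths connect M and H; each must be blocked for d-separation to hold:
Path 1: M ← X ← Q → T → V ← H
  X is a chain here and X is conditioned on, so the path is blocked at X.
Path 2: M ← X ← Q → T ← G → H
  X is a chain here and X is conditioned on, so the path is blocked at X.
Path 3: M ← X → V ← H
  X is a fork here and X is conditioned on, so the path is blocked at X.
Path 4: M ← X → V ← T ← G → H
  X is a fork here and X is conditioned on, so the path is blocked at X.
Path 5: M ← X ← G → H
  X is a chain here and X is conditioned on, so the path is blocked at X.
Path 6: M ← X ← G → T → V ← H
  X is a chain here and X is conditioned on, so the path is blocked at X.
Every path is blocked, so M and H are d-separated given {G, Q, V, X}.

Yes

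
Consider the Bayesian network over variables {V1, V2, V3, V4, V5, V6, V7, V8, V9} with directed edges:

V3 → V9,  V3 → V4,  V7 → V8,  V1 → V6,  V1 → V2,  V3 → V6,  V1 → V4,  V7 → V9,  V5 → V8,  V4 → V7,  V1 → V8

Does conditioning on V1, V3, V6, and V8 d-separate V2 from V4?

Yes

5 paths connect V2 and V4; each must be blocked for d-separation to hold:
  1. V2 ← V1 → V8 ← V7 ← V4 — V1:fork[blocks]; V8:collider[open]; V7:chain[open] ⇒ blocked
  2. V2 ← V1 → V8 ← V7 → V9 ← V3 → V4 — V1:fork[blocks]; V8:collider[open]; V7:fork[open]; V9:collider[blocks]; V3:fork[blocks] ⇒ blocked
  3. V2 ← V1 → V4 — V1:fork[blocks] ⇒ blocked
  4. V2 ← V1 → V6 ← V3 → V4 — V1:fork[blocks]; V6:collider[open]; V3:fork[blocks] ⇒ blocked
  5. V2 ← V1 → V6 ← V3 → V9 ← V7 ← V4 — V1:fork[blocks]; V6:collider[open]; V3:fork[blocks]; V9:collider[blocks]; V7:chain[open] ⇒ blocked
Since every path is blocked, d-separation holds.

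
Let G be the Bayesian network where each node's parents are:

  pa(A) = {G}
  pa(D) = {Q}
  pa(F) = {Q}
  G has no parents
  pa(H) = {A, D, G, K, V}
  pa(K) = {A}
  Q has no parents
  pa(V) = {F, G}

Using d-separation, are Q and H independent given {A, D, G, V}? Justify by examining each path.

Yes

We examine all 5 paths between Q and H:
Path 1: Q → F → V ← G → A → K → H
  G is a fork here and G is conditioned on, so the path is blocked at G.
Path 2: Q → F → V ← G → A → H
  G is a fork here and G is conditioned on, so the path is blocked at G.
Path 3: Q → F → V ← G → H
  G is a fork here and G is conditioned on, so the path is blocked at G.
Path 4: Q → F → V → H
  V is a chain here and V is conditioned on, so the path is blocked at V.
Path 5: Q → D → H
  D is a chain here and D is conditioned on, so the path is blocked at D.
All paths are blocked; Q ⊥ H | {A, D, G, V} holds.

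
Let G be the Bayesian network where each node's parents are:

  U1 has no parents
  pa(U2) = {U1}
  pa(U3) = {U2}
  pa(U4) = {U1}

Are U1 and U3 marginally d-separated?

No

The only undirected path from U1 to U3 is:
  1. U1 → U2 → U3 — U2:chain[open] ⇒ active
Since the path U1 → U2 → U3 is active, U1 and U3 are not d-separated given ∅.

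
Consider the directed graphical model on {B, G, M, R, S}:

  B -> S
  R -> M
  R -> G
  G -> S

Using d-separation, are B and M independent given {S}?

No — B and M are not d-separated given {S}.

The only undirected path from B to M is:
  1. B → S ← G ← R → M — S:collider[open]; G:chain[open]; R:fork[open] ⇒ active
Since the path B → S ← G ← R → M is active, B and M are not d-separated given {S}.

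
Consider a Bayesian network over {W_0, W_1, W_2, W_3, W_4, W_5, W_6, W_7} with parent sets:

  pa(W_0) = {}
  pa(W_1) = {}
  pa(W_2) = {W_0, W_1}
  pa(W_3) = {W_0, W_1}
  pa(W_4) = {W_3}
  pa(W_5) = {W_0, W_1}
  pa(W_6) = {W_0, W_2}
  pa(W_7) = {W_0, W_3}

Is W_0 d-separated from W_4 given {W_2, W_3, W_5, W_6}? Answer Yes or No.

Yes

Enumerating the 5 paths from W_0 to W_4 and testing each for blocking by {W_2, W_3, W_5, W_6}:
  1. W_0 → W_5 ← W_1 → W_3 → W_4 — W_5:collider[open]; W_1:fork[open]; W_3:chain[blocks] ⇒ blocked
  2. W_0 → W_7 ← W_3 → W_4 — W_7:collider[blocks]; W_3:fork[blocks] ⇒ blocked
  3. W_0 → W_2 ← W_1 → W_3 → W_4 — W_2:collider[open]; W_1:fork[open]; W_3:chain[blocks] ⇒ blocked
  4. W_0 → W_6 ← W_2 ← W_1 → W_3 → W_4 — W_6:collider[open]; W_2:chain[blocks]; W_1:fork[open]; W_3:chain[blocks] ⇒ blocked
  5. W_0 → W_3 → W_4 — W_3:chain[blocks] ⇒ blocked
Since every path is blocked, d-separation holds.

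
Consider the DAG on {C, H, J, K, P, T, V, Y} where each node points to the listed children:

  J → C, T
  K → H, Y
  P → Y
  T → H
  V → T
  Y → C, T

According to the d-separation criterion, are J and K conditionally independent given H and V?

4 paths connect J and K; each must be blocked for d-separation to hold:
Path 1: J → C ← Y ← K
  C is a collider here and neither C nor any of its descendants is conditioned on, so the collider stays closed — the path is blocked at C.
Path 2: J → C ← Y → T → H ← K
  C is a collider here and neither C nor any of its descendants is conditioned on, so the collider stays closed — the path is blocked at C.
Path 3: J → T → H ← K
  T is a chain and T is not conditioned on; H is a collider and H is conditioned on, which opens it — no node blocks this path, so it is active.
Path 4: J → T ← Y ← K
  T is a collider and its descendant H is conditioned on, which opens it; Y is a chain and Y is not conditioned on — no node blocks this path, so it is active.
Because an active path exists, J and K are not d-separated.

No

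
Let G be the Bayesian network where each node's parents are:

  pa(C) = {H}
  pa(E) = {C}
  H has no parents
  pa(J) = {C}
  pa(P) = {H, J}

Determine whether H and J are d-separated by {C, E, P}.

No

We examine all 2 paths between H and J:
Path 1: H → P ← J
  P is a collider and P is conditioned on, which opens it — no node blocks this path, so it is active.
Path 2: H → C → J
  C is a chain here and C is conditioned on, so the path is blocked at C.
Since the path H → P ← J is active, H and J are not d-separated given {C, E, P}.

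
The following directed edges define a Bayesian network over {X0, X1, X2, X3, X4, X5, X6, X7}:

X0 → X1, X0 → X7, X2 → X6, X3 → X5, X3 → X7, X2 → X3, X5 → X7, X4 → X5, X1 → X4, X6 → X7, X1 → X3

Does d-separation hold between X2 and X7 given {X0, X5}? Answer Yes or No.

We examine all 6 paths between X2 and X7:
  1. X2 → X6 → X7 — X6:chain[open] ⇒ active
  2. X2 → X3 ← X1 ← X0 → X7 — X3:collider[open]; X1:chain[open]; X0:fork[blocks] ⇒ blocked
  3. X2 → X3 ← X1 → X4 → X5 → X7 — X3:collider[open]; X1:fork[open]; X4:chain[open]; X5:chain[blocks] ⇒ blocked
  4. X2 → X3 → X7 — X3:chain[open] ⇒ active
  5. X2 → X3 → X5 → X7 — X3:chain[open]; X5:chain[blocks] ⇒ blocked
  6. X2 → X3 → X5 ← X4 ← X1 ← X0 → X7 — X3:chain[open]; X5:collider[open]; X4:chain[open]; X1:chain[open]; X0:fork[blocks] ⇒ blocked
Since the path X2 → X6 → X7 is active, X2 and X7 are not d-separated given {X0, X5}.

No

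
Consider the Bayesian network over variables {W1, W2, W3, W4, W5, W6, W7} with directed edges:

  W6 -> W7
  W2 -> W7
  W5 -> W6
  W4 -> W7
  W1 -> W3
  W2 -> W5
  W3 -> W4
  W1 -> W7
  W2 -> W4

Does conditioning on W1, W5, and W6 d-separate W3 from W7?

No

Enumerating the 4 paths from W3 to W7 and testing each for blocking by {W1, W5, W6}:
Path 1: W3 → W4 ← W2 → W7
  W4 is a collider here and neither W4 nor any of its descendants is conditioned on, so the collider stays closed — the path is blocked at W4.
Path 2: W3 → W4 ← W2 → W5 → W6 → W7
  W4 is a collider here and neither W4 nor any of its descendants is conditioned on, so the collider stays closed — the path is blocked at W4.
Path 3: W3 → W4 → W7
  W4 is a chain and W4 is not conditioned on — no node blocks this path, so it is active.
Path 4: W3 ← W1 → W7
  W1 is a fork here and W1 is conditioned on, so the path is blocked at W1.
Since the path W3 → W4 → W7 is active, W3 and W7 are not d-separated given {W1, W5, W6}.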